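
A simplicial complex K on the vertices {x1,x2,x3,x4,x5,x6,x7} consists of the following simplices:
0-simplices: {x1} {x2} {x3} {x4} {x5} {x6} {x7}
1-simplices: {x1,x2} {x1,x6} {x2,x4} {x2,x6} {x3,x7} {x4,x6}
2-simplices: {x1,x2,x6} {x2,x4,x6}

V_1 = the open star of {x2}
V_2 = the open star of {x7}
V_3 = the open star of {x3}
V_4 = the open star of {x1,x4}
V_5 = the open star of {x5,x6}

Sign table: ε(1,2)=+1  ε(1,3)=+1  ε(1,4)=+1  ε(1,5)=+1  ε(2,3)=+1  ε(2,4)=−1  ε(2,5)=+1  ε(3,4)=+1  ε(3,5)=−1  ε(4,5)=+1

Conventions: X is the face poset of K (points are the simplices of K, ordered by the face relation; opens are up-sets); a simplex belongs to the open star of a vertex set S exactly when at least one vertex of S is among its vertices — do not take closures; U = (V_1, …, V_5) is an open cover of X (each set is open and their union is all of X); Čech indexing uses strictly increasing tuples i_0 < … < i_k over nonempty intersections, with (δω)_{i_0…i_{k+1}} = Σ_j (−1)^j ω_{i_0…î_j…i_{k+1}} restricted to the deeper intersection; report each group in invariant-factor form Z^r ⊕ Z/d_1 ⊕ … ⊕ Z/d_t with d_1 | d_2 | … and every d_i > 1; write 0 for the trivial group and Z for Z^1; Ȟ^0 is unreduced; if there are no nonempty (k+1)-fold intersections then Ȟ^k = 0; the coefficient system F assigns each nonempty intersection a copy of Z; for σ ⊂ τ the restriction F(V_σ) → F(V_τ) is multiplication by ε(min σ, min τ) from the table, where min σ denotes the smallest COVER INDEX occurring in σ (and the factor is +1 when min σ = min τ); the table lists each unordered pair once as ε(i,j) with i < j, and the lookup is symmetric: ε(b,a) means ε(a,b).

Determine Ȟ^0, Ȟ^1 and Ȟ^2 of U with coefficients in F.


nonempty intersections:
  V1={{x2},{x1,x2},{x2,x4},{x2,x6},{x1,x2,x6},{x2,x4,x6}} V2={{x7},{x3,x7}} V3={{x3},{x3,x7}} V4={{x1},{x4},{x1,x2},{x1,x6},{x2,x4},{x4,x6},{x1,x2,x6},{x2,x4,x6}} V5={{x5},{x6},{x1,x6},{x2,x6},{x4,x6},{x1,x2,x6},{x2,x4,x6}}
  V14={{x1,x2},{x2,x4},{x1,x2,x6},{x2,x4,x6}} V15={{x2,x6},{x1,x2,x6},{x2,x4,x6}} V23={{x3,x7}} V45={{x1,x6},{x4,x6},{x1,x2,x6},{x2,x4,x6}}
  V145={{x1,x2,x6},{x2,x4,x6}}
C dims 5,4,1; δ0: rk 3, SNF 1^3; δ1: rk 1, SNF 1^1
Ȟ^0: (5−3)−0=2 ⇒ Z^2
Ȟ^1: (4−1)−3=0 ⇒ 0
Ȟ^2: (1−0)−1=0 ⇒ 0

Ȟ^0 ≅ Z^2,  Ȟ^1 ≅ 0,  Ȟ^2 ≅ 0


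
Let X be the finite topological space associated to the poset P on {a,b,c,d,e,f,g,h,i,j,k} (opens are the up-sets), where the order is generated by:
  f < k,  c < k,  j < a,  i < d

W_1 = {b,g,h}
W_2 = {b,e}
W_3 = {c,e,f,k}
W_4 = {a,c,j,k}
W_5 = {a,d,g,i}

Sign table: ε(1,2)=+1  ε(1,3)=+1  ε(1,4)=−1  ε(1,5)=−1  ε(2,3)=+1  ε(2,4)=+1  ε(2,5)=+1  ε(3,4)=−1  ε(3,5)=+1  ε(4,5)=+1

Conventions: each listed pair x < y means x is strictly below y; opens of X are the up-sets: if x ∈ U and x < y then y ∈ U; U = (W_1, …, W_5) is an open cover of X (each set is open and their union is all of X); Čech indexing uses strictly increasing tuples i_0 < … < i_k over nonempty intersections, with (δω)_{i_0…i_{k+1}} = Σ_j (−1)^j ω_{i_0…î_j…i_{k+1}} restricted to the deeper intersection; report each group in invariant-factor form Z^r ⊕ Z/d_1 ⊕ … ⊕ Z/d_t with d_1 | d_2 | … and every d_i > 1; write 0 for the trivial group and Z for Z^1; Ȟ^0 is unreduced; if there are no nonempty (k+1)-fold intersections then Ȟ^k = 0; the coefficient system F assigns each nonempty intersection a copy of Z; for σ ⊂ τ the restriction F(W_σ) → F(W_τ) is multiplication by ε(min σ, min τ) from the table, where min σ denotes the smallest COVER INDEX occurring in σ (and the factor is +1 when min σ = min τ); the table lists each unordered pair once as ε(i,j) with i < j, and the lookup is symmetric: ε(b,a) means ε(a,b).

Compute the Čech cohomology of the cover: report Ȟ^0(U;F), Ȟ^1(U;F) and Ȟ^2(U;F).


nonempty intersections:
  W12={b} W15={g} W23={e} W34={c,k} W45={a}
C dims 5,5; δ0: rk 4, SNF 1^4
Ȟ^0: (5−4)−0=1 ⇒ Z
Ȟ^1: (5−0)−4=1 ⇒ Z
Ȟ^2: (0−0)−0=0 ⇒ 0

Ȟ^0(U;F) ≅ Z, Ȟ^1(U;F) ≅ Z, Ȟ^2(U;F) ≅ 0


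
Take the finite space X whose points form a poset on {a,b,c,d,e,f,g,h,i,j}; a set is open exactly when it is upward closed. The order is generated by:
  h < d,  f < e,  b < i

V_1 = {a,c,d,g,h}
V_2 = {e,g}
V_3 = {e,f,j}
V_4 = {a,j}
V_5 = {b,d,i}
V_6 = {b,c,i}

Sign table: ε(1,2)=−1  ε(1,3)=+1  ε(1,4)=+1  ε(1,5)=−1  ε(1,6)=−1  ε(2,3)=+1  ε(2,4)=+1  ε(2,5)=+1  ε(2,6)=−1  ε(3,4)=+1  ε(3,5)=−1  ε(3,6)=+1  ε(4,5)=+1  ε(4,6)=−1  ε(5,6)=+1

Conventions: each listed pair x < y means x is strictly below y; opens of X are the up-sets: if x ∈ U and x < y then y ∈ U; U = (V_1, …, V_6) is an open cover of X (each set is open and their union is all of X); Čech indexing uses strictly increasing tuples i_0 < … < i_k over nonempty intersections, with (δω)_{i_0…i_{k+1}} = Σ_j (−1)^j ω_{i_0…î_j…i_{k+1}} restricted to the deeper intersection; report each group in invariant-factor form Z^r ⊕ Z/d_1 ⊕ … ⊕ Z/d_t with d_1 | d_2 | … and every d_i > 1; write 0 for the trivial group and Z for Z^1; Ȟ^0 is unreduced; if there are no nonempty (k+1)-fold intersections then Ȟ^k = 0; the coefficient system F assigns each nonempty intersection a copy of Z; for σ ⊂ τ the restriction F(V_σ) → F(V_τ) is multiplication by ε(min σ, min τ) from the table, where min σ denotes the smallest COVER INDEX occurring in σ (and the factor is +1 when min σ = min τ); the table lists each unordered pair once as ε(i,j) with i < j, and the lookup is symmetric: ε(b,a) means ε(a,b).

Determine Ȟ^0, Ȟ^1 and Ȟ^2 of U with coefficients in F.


nonempty intersections:
  V12={g} V14={a} V15={d} V16={c} V23={e} V34={j} V56={b,i}
C dims 6,7; δ0: rk 6, SNF 1^5·2
Ȟ^0: (6−6)−0=0 ⇒ 0
Ȟ^1: (7−0)−6=1 plus torsion [2] ⇒ Z ⊕ Z/2
Ȟ^2: (0−0)−0=0 ⇒ 0

Ȟ^0 ≅ 0; Ȟ^1 ≅ Z ⊕ Z/2; Ȟ^2 ≅ 0


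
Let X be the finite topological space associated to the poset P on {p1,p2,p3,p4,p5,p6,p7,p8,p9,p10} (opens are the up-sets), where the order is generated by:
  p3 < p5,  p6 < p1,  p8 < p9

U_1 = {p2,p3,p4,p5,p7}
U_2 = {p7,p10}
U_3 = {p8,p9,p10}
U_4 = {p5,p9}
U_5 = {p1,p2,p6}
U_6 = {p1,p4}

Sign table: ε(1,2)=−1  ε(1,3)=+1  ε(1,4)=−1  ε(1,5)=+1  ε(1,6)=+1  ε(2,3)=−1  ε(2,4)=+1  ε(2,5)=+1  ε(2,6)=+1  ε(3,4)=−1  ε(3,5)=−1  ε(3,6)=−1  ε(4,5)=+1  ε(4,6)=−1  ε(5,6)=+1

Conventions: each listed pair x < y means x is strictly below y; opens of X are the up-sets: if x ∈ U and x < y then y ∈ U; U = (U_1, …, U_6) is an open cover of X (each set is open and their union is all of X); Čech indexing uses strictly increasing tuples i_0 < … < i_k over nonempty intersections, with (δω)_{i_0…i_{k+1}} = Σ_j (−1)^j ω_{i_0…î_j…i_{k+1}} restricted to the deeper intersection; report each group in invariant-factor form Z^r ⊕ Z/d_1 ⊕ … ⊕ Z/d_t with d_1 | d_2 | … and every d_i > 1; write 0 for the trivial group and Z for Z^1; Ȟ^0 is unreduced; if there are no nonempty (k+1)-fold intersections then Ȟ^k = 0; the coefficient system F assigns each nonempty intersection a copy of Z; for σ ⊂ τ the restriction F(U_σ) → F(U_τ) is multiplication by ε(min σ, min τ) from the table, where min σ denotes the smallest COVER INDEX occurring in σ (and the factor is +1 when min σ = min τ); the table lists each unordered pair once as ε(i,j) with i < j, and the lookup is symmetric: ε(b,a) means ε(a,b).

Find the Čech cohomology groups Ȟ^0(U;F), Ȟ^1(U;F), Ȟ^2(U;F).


nonempty intersections:
  U12={p7} U14={p5} U15={p2} U16={p4} U23={p10} U34={p9} U56={p1}
C dims 6,7; δ0: rk 5, SNF 1^5
Ȟ^0: (6−5)−0=1 ⇒ Z
Ȟ^1: (7−0)−5=2 ⇒ Z^2
Ȟ^2: (0−0)−0=0 ⇒ 0

Ȟ^0(U;F) ≅ Z,  Ȟ^1(U;F) ≅ Z^2,  Ȟ^2(U;F) ≅ 0


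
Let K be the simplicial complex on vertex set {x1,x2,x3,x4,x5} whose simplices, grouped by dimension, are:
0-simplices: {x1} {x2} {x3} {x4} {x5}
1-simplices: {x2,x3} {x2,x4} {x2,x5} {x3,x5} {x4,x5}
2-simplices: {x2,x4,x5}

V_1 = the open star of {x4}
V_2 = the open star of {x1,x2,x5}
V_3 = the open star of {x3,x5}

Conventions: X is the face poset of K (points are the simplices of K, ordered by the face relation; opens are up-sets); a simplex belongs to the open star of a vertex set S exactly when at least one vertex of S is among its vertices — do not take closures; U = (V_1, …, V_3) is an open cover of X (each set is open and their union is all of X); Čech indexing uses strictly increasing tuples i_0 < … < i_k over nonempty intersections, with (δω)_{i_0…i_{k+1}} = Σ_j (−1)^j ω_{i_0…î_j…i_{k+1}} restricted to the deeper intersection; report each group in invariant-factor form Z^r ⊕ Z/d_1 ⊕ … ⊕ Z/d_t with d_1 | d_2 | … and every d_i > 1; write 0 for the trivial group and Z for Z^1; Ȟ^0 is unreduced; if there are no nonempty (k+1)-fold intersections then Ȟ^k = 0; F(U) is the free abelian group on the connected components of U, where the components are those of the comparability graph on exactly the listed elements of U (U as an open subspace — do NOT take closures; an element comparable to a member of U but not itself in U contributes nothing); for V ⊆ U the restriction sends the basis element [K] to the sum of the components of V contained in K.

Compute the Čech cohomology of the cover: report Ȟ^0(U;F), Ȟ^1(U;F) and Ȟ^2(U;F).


Ȟ^0 ≅ Z^2, Ȟ^1 ≅ Z and Ȟ^2 ≅ 0

cover nerve:
  V1={{x4},{x2,x4},{x4,x5},{x2,x4,x5}} V2={{x1},{x2},{x5},{x2,x3},{x2,x4},{x2,x5},{x3,x5},{x4,x5},{x2,x4,x5}} V3={{x3},{x5},{x2,x3},{x2,x5},{x3,x5},{x4,x5},{x2,x4,x5}}
  V12={{x2,x4},{x4,x5},{x2,x4,x5}} V13={{x4,x5},{x2,x4,x5}} V23={{x5},{x2,x3},{x2,x5},{x3,x5},{x4,x5},{x2,x4,x5}}
  V123={{x4,x5},{x2,x4,x5}}
components per intersection:
  V1: {{x4},{x2,x4},{x4,x5},{x2,x4,x5}}
  V2: {{x1}} {{x2},{x5},{x2,x3},{x2,x4},{x2,x5},{x3,x5},{x4,x5},{x2,x4,x5}}
  V3: {{x3},{x5},{x2,x3},{x2,x5},{x3,x5},{x4,x5},{x2,x4,x5}}
  V12: {{x2,x4},{x4,x5},{x2,x4,x5}}
  V13: {{x4,x5},{x2,x4,x5}}
  V23: {{x5},{x2,x5},{x3,x5},{x4,x5},{x2,x4,x5}} {{x2,x3}}
  V123: {{x4,x5},{x2,x4,x5}}
C dims 4,4,1; δ0: rk 2, SNF 1^2; δ1: rk 1, SNF 1^1
Ȟ^0: (4−2)−0=2 ⇒ Z^2
Ȟ^1: (4−1)−2=1 ⇒ Z
Ȟ^2: (1−0)−1=0 ⇒ 0


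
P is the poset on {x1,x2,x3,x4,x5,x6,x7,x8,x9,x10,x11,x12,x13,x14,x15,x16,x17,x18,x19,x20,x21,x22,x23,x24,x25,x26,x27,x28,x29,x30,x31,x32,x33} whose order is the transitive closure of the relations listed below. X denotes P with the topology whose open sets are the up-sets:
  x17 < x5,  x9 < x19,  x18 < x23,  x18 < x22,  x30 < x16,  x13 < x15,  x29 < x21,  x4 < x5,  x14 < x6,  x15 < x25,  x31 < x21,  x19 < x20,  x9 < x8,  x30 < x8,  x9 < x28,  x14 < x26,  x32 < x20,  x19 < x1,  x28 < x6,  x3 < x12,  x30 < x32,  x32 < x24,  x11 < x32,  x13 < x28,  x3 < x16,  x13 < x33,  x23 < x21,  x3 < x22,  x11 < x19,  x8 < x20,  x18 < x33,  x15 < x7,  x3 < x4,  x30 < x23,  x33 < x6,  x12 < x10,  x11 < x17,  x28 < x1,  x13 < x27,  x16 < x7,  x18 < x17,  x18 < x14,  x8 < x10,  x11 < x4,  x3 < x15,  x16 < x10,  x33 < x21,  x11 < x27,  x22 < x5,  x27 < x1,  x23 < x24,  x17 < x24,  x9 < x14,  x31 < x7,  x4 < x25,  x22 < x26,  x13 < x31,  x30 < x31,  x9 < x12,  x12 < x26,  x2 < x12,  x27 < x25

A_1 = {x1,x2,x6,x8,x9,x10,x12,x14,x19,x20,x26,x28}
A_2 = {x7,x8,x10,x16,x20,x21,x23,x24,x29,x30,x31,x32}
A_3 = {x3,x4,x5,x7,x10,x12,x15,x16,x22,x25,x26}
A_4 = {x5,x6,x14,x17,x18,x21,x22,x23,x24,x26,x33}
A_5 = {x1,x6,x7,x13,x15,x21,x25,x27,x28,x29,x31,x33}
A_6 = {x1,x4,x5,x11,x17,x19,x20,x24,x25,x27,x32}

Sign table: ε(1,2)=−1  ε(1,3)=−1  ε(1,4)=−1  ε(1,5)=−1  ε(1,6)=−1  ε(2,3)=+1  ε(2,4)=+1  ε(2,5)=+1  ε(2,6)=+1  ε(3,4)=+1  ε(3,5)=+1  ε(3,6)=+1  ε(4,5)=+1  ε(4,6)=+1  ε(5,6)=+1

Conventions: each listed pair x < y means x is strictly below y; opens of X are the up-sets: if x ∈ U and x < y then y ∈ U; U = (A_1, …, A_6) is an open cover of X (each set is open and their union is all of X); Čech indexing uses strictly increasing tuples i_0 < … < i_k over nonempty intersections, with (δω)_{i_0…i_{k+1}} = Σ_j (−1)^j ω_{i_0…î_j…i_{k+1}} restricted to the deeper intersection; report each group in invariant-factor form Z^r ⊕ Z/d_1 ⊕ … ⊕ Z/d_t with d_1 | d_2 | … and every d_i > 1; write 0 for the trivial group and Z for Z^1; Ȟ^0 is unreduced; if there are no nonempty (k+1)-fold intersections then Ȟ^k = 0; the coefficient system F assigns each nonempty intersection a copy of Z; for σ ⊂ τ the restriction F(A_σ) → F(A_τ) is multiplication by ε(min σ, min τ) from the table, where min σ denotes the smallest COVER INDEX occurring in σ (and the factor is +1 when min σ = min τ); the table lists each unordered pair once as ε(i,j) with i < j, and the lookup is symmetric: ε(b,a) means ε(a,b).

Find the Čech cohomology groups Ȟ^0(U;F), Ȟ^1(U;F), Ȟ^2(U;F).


Ȟ^0(U;F) ≅ Z,  Ȟ^1(U;F) ≅ 0,  Ȟ^2(U;F) ≅ Z/2

nonempty intersections:
  A12={x8,x10,x20} A13={x10,x12,x26} A14={x6,x14,x26} A15={x1,x6,x28} A16={x1,x19,x20} A23={x7,x10,x16} A24={x21,x23,x24} A25={x7,x21,x29,x31} A26={x20,x24,x32} A34={x5,x22,x26} A35={x7,x15,x25} A36={x4,x5,x25} A45={x6,x21,x33} A46={x5,x17,x24} A56={x1,x25,x27}
  A123={x10} A126={x20} A134={x26} A145={x6} A156={x1} A235={x7} A245={x21} A246={x24} A346={x5} A356={x25}
C dims 6,15,10; δ0: rk 5, SNF 1^5; δ1: rk 10, SNF 1^9·2
Ȟ^0: (6−5)−0=1 ⇒ Z
Ȟ^1: (15−10)−5=0 ⇒ 0
Ȟ^2: (10−0)−10=0 plus torsion [2] ⇒ Z/2


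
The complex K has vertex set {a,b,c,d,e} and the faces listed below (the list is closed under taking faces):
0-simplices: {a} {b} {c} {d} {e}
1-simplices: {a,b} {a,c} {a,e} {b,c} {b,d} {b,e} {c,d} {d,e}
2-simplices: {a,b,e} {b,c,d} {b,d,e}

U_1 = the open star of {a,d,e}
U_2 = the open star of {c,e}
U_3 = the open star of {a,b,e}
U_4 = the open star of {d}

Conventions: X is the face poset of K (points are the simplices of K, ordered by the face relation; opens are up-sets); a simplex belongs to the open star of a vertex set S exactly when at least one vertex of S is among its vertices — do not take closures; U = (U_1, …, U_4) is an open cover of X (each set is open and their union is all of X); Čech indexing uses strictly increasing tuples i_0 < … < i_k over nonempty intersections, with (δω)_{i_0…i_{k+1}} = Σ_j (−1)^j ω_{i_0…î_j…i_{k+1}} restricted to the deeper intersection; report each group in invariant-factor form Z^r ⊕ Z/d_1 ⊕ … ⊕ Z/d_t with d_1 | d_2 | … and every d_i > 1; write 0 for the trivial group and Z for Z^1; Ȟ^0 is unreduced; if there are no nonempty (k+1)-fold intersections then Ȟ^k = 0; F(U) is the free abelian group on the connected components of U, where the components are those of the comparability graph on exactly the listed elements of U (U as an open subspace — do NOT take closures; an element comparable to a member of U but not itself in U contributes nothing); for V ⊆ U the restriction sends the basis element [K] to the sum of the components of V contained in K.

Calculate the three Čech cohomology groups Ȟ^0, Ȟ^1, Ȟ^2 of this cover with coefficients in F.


nonempty intersections:
  U1={{a},{d},{e},{a,b},{a,c},{a,e},{b,d},{b,e},{c,d},{d,e},{a,b,e},{b,c,d},{b,d,e}} U2={{c},{e},{a,c},{a,e},{b,c},{b,e},{c,d},{d,e},{a,b,e},{b,c,d},{b,d,e}} U3={{a},{b},{e},{a,b},{a,c},{a,e},{b,c},{b,d},{b,e},{d,e},{a,b,e},{b,c,d},{b,d,e}} U4={{d},{b,d},{c,d},{d,e},{b,c,d},{b,d,e}}
  U12={{e},{a,c},{a,e},{b,e},{c,d},{d,e},{a,b,e},{b,c,d},{b,d,e}} U13={{a},{e},{a,b},{a,c},{a,e},{b,d},{b,e},{d,e},{a,b,e},{b,c,d},{b,d,e}} U14={{d},{b,d},{c,d},{d,e},{b,c,d},{b,d,e}} U23={{e},{a,c},{a,e},{b,c},{b,e},{d,e},{a,b,e},{b,c,d},{b,d,e}} U24={{c,d},{d,e},{b,c,d},{b,d,e}} U34={{b,d},{d,e},{b,c,d},{b,d,e}}
  U123={{e},{a,c},{a,e},{b,e},{d,e},{a,b,e},{b,c,d},{b,d,e}} U124={{c,d},{d,e},{b,c,d},{b,d,e}} U134={{b,d},{d,e},{b,c,d},{b,d,e}} U234={{d,e},{b,c,d},{b,d,e}}
  U1234={{d,e},{b,c,d},{b,d,e}}
components per intersection:
  U1: {{a},{d},{e},{a,b},{a,c},{a,e},{b,d},{b,e},{c,d},{d,e},{a,b,e},{b,c,d},{b,d,e}}
  U2: {{c},{a,c},{b,c},{c,d},{b,c,d}} {{e},{a,e},{b,e},{d,e},{a,b,e},{b,d,e}}
  U3: {{a},{b},{e},{a,b},{a,c},{a,e},{b,c},{b,d},{b,e},{d,e},{a,b,e},{b,c,d},{b,d,e}}
  U4: {{d},{b,d},{c,d},{d,e},{b,c,d},{b,d,e}}
  U12: {{e},{a,e},{b,e},{d,e},{a,b,e},{b,d,e}} {{a,c}} {{c,d},{b,c,d}}
  U13: {{a},{e},{a,b},{a,c},{a,e},{b,d},{b,e},{d,e},{a,b,e},{b,c,d},{b,d,e}}
  U14: {{d},{b,d},{c,d},{d,e},{b,c,d},{b,d,e}}
  U23: {{e},{a,e},{b,e},{d,e},{a,b,e},{b,d,e}} {{a,c}} {{b,c},{b,c,d}}
  U24: {{c,d},{b,c,d}} {{d,e},{b,d,e}}
  U34: {{b,d},{d,e},{b,c,d},{b,d,e}}
  U123: {{e},{a,e},{b,e},{d,e},{a,b,e},{b,d,e}} {{a,c}} {{b,c,d}}
  U124: {{c,d},{b,c,d}} {{d,e},{b,d,e}}
  U134: {{b,d},{d,e},{b,c,d},{b,d,e}}
  U234: {{d,e},{b,d,e}} {{b,c,d}}
  U1234: {{d,e},{b,d,e}} {{b,c,d}}
C dims 5,11,8,2; δ0: rk 4, SNF 1^4; δ1: rk 6, SNF 1^6; δ2: rk 2, SNF 1^2
Ȟ^0: (5−4)−0=1 ⇒ Z
Ȟ^1: (11−6)−4=1 ⇒ Z
Ȟ^2: (8−2)−6=0 ⇒ 0

Ȟ^0(U;F) ≅ Z, Ȟ^1(U;F) ≅ Z, Ȟ^2(U;F) ≅ 0


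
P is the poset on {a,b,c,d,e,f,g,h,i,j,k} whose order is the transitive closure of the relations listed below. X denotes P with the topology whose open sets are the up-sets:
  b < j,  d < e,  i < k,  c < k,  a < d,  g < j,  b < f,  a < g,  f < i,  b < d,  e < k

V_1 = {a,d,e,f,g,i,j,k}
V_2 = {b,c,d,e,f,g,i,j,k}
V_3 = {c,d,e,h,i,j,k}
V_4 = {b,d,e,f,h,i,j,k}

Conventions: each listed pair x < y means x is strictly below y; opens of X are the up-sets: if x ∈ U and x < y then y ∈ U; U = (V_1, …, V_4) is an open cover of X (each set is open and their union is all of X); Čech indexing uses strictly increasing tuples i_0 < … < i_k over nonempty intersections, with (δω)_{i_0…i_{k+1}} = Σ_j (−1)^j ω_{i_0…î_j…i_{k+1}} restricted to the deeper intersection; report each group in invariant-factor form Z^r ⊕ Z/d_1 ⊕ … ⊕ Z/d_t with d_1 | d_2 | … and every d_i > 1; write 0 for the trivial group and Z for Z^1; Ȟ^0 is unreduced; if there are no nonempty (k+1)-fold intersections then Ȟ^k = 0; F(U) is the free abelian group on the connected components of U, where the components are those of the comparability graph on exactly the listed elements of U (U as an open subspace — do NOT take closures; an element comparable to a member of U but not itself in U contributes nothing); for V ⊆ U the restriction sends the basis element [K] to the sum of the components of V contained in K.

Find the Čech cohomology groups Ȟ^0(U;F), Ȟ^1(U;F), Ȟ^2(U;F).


Ȟ^0(U;F) ≅ Z^2,  Ȟ^1(U;F) ≅ Z,  Ȟ^2(U;F) ≅ 0

nerve simplices:
  V12={d,e,f,g,i,j,k} V13={d,e,i,j,k} V14={d,e,f,i,j,k} V23={c,d,e,i,j,k} V24={b,d,e,f,i,j,k} V34={d,e,h,i,j,k}
  V123={d,e,i,j,k} V124={d,e,f,i,j,k} V134={d,e,i,j,k} V234={d,e,i,j,k}
  V1234={d,e,i,j,k}
components per intersection:
  V1: {a,d,e,f,g,i,j,k}
  V2: {b,c,d,e,f,g,i,j,k}
  V3: {c,d,e,i,k} {h} {j}
  V4: {b,d,e,f,i,j,k} {h}
  V12: {d,e,f,i,k} {g,j}
  V13: {d,e,i,k} {j}
  V14: {d,e,f,i,k} {j}
  V23: {c,d,e,i,k} {j}
  V24: {b,d,e,f,i,j,k}
  V34: {d,e,i,k} {h} {j}
  V123: {d,e,i,k} {j}
  V124: {d,e,f,i,k} {j}
  V134: {d,e,i,k} {j}
  V234: {d,e,i,k} {j}
  V1234: {d,e,i,k} {j}
C dims 7,12,8,2; δ0: rk 5, SNF 1^5; δ1: rk 6, SNF 1^6; δ2: rk 2, SNF 1^2
degree 0: 7−5−0 = 2 → Ȟ^0 ≅ Z^2
degree 1: 12−6−5 = 1 → Ȟ^1 ≅ Z
degree 2: 8−2−6 = 0 → Ȟ^2 ≅ 0


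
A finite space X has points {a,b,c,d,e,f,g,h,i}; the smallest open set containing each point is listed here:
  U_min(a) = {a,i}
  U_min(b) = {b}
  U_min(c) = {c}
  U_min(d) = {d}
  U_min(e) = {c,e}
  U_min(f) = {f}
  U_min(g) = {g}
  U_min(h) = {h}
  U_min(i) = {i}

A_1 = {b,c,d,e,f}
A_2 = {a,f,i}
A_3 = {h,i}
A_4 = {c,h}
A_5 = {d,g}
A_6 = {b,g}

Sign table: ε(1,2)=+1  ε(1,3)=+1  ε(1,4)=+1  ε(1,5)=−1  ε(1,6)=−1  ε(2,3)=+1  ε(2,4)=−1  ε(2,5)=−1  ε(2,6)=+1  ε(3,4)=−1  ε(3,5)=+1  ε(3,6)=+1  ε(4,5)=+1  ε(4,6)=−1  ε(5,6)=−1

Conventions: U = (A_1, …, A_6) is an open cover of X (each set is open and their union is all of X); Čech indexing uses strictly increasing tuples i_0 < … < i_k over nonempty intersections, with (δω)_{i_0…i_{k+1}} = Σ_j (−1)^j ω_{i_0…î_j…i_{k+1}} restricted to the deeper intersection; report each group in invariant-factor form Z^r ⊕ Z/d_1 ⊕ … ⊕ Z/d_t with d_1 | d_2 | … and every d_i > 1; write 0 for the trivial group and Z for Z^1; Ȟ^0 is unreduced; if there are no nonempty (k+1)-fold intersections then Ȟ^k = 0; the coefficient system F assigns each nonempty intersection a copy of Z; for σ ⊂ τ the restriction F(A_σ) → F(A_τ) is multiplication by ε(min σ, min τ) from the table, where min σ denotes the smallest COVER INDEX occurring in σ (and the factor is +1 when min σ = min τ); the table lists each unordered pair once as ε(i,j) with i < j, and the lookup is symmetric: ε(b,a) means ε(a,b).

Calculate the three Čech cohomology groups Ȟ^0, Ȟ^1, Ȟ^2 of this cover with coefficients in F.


Ȟ^0 ≅ 0,  Ȟ^1 ≅ Z ⊕ Z/2,  Ȟ^2 ≅ 0

nerve of the cover:
  A12={f} A14={c} A15={d} A16={b} A23={i} A34={h} A56={g}
C dims 6,7; δ0: rk 6, SNF 1^5·2
Ȟ^0 = (6 − 6) − 0 = 0, so Ȟ^0 ≅ 0
Ȟ^1 = (7 − 0) − 6 = 1 plus torsion [2], so Ȟ^1 ≅ Z ⊕ Z/2
Ȟ^2 = (0 − 0) − 0 = 0, so Ȟ^2 ≅ 0


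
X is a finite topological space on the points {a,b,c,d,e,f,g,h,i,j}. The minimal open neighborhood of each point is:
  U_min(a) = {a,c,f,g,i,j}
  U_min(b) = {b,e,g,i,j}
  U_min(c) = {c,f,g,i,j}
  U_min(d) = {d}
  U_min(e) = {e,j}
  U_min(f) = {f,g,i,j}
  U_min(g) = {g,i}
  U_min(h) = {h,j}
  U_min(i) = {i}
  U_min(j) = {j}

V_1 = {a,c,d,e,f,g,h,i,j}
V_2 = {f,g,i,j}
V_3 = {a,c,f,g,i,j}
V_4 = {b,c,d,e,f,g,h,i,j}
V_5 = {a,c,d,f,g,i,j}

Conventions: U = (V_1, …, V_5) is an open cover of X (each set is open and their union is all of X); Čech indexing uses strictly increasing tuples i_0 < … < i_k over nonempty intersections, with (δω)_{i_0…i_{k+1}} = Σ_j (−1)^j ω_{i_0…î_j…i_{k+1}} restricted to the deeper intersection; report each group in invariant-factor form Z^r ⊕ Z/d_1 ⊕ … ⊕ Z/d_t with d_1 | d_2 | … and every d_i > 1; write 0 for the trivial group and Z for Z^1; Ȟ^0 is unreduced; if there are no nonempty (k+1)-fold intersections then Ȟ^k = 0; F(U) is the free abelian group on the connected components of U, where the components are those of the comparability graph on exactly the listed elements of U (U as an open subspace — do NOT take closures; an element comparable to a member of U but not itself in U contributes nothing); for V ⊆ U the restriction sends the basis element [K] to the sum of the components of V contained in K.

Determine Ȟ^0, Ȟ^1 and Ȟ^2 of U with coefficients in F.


Ȟ^0 ≅ Z^2,  Ȟ^1 ≅ 0,  Ȟ^2 ≅ 0

intersection data:
  V12={f,g,i,j} V13={a,c,f,g,i,j} V14={c,d,e,f,g,h,i,j} V15={a,c,d,f,g,i,j} V23={f,g,i,j} V24={f,g,i,j} V25={f,g,i,j} V34={c,f,g,i,j} V35={a,c,f,g,i,j} V45={c,d,f,g,i,j}
  V123={f,g,i,j} V124={f,g,i,j} V125={f,g,i,j} V134={c,f,g,i,j} V135={a,c,f,g,i,j} V145={c,d,f,g,i,j} V234={f,g,i,j} V235={f,g,i,j} V245={f,g,i,j} V345={c,f,g,i,j}
  V1234={f,g,i,j} V1235={f,g,i,j} V1245={f,g,i,j} V1345={c,f,g,i,j} V2345={f,g,i,j}
  V12345={f,g,i,j}
components per intersection:
  V1: {a,c,e,f,g,h,i,j} {d}
  V2: {f,g,i,j}
  V3: {a,c,f,g,i,j}
  V4: {b,c,e,f,g,h,i,j} {d}
  V5: {a,c,f,g,i,j} {d}
  V12: {f,g,i,j}
  V13: {a,c,f,g,i,j}
  V14: {c,e,f,g,h,i,j} {d}
  V15: {a,c,f,g,i,j} {d}
  V23: {f,g,i,j}
  V24: {f,g,i,j}
  V25: {f,g,i,j}
  V34: {c,f,g,i,j}
  V35: {a,c,f,g,i,j}
  V45: {c,f,g,i,j} {d}
  V123: {f,g,i,j}
  V124: {f,g,i,j}
  V125: {f,g,i,j}
  V134: {c,f,g,i,j}
  V135: {a,c,f,g,i,j}
  V145: {c,f,g,i,j} {d}
  V234: {f,g,i,j}
  V235: {f,g,i,j}
  V245: {f,g,i,j}
  V345: {c,f,g,i,j}
  V1234: {f,g,i,j}
  V1235: {f,g,i,j}
  V1245: {f,g,i,j}
  V1345: {c,f,g,i,j}
  V2345: {f,g,i,j}
  V12345: {f,g,i,j}
C dims 8,13,11,5; δ0: rk 6, SNF 1^6; δ1: rk 7, SNF 1^7; δ2: rk 4, SNF 1^4
Ȟ^0 = (8 − 6) − 0 = 2, so Ȟ^0 ≅ Z^2
Ȟ^1 = (13 − 7) − 6 = 0, so Ȟ^1 ≅ 0
Ȟ^2 = (11 − 4) − 7 = 0, so Ȟ^2 ≅ 0


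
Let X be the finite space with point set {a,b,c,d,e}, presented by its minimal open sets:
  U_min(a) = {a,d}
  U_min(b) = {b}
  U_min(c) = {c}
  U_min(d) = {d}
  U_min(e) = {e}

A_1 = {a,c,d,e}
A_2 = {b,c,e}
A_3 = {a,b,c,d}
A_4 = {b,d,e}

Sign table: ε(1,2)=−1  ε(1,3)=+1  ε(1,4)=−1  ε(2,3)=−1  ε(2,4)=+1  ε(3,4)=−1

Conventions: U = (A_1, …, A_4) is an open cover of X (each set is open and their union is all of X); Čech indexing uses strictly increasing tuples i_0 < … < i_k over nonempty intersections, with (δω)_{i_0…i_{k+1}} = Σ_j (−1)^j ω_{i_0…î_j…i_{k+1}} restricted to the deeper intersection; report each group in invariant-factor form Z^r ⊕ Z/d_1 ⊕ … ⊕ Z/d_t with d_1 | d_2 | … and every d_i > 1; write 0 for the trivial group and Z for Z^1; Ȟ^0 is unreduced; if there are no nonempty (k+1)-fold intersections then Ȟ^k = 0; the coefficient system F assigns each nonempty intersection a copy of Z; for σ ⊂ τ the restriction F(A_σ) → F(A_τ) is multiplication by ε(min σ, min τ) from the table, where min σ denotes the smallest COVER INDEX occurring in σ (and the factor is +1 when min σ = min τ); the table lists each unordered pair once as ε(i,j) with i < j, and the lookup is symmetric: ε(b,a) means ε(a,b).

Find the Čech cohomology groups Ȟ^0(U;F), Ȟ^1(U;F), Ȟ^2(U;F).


Ȟ^0 ≅ Z, Ȟ^1 ≅ 0 and Ȟ^2 ≅ Z

cover nerve:
  A12={c,e} A13={a,c,d} A14={d,e} A23={b,c} A24={b,e} A34={b,d}
  A123={c} A124={e} A134={d} A234={b}
C dims 4,6,4; δ0: rk 3, SNF 1^3; δ1: rk 3, SNF 1^3
Ȟ^0: (4−3)−0=1 ⇒ Z
Ȟ^1: (6−3)−3=0 ⇒ 0
Ȟ^2: (4−0)−3=1 ⇒ Z


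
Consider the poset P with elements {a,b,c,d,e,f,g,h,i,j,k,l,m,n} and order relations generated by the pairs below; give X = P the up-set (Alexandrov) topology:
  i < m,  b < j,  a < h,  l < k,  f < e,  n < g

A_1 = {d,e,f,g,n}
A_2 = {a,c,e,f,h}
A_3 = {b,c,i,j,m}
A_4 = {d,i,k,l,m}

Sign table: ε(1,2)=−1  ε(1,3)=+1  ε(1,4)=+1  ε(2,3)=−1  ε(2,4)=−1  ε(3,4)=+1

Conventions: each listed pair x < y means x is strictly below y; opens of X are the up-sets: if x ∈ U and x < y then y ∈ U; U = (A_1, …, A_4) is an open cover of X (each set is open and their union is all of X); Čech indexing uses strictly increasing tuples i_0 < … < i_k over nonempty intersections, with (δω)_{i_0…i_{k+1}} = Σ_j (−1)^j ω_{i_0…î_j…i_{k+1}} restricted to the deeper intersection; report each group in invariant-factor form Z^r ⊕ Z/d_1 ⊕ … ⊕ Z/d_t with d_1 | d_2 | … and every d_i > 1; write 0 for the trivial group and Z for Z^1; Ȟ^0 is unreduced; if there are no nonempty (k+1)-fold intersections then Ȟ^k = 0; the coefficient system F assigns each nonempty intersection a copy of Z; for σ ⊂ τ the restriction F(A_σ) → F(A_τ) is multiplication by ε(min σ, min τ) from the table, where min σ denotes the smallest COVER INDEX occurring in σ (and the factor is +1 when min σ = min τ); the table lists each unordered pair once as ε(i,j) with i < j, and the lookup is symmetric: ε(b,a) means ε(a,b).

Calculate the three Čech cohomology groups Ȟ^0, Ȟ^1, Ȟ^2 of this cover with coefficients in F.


nonempty intersections:
  A12={e,f} A14={d} A23={c} A34={i,m}
C dims 4,4; δ0: rk 3, SNF 1^3
Ȟ^0: (4−3)−0=1 ⇒ Z
Ȟ^1: (4−0)−3=1 ⇒ Z
Ȟ^2: (0−0)−0=0 ⇒ 0

Ȟ^0 ≅ Z, Ȟ^1 ≅ Z and Ȟ^2 ≅ 0


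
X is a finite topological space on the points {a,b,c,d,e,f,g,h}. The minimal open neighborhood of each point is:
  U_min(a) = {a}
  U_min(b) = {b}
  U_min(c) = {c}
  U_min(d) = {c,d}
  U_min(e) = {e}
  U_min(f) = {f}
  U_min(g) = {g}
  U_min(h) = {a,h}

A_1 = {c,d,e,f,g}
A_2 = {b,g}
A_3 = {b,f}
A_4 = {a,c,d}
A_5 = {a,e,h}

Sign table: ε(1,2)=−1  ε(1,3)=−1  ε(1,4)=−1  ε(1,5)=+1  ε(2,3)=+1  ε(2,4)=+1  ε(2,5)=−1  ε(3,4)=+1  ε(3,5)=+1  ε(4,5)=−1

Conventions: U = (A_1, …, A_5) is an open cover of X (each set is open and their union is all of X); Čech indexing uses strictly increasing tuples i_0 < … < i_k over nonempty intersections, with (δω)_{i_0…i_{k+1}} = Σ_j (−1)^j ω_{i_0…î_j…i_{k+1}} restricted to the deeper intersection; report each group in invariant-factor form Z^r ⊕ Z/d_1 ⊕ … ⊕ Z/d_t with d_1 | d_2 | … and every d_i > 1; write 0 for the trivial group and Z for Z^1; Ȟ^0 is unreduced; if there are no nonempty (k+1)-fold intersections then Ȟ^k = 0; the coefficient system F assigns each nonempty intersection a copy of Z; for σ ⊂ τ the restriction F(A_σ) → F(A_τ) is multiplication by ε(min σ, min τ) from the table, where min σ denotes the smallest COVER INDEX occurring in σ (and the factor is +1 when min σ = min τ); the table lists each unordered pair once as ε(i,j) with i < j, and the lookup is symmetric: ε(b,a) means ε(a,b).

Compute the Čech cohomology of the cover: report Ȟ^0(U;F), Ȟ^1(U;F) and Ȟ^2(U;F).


nerve of the cover:
  A12={g} A13={f} A14={c,d} A15={e} A23={b} A45={a}
C dims 5,6; δ0: rk 4, SNF 1^4
Ȟ^0 = (5 − 4) − 0 = 1, so Ȟ^0 ≅ Z
Ȟ^1 = (6 − 0) − 4 = 2, so Ȟ^1 ≅ Z^2
Ȟ^2 = (0 − 0) − 0 = 0, so Ȟ^2 ≅ 0

Ȟ^0(U;F) ≅ Z, Ȟ^1(U;F) ≅ Z^2, Ȟ^2(U;F) ≅ 0


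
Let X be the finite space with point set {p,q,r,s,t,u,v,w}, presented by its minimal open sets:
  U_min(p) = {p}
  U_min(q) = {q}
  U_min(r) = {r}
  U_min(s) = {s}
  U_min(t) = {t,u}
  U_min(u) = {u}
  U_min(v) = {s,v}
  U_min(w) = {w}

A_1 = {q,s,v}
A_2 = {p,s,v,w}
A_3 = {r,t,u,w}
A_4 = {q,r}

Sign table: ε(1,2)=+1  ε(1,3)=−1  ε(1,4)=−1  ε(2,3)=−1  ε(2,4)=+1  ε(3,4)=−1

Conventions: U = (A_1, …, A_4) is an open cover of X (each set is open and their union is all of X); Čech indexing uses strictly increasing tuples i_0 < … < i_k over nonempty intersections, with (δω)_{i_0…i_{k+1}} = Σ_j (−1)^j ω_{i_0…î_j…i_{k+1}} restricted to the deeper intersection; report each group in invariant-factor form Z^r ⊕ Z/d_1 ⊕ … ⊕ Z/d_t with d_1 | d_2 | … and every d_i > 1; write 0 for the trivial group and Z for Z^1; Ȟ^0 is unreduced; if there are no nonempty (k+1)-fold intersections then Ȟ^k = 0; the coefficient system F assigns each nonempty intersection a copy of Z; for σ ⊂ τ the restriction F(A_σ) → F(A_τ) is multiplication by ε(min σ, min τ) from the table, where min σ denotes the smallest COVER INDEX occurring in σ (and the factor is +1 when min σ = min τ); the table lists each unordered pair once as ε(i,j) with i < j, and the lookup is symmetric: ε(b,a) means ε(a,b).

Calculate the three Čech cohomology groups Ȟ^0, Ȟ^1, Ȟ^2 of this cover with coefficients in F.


Ȟ^0 ≅ 0; Ȟ^1 ≅ Z/2; Ȟ^2 ≅ 0

cover nerve:
  A12={s,v} A14={q} A23={w} A34={r}
C dims 4,4; δ0: rk 4, SNF 1^3·2
Ȟ^0: (4−4)−0=0 ⇒ 0
Ȟ^1: (4−0)−4=0 plus torsion [2] ⇒ Z/2
Ȟ^2: (0−0)−0=0 ⇒ 0


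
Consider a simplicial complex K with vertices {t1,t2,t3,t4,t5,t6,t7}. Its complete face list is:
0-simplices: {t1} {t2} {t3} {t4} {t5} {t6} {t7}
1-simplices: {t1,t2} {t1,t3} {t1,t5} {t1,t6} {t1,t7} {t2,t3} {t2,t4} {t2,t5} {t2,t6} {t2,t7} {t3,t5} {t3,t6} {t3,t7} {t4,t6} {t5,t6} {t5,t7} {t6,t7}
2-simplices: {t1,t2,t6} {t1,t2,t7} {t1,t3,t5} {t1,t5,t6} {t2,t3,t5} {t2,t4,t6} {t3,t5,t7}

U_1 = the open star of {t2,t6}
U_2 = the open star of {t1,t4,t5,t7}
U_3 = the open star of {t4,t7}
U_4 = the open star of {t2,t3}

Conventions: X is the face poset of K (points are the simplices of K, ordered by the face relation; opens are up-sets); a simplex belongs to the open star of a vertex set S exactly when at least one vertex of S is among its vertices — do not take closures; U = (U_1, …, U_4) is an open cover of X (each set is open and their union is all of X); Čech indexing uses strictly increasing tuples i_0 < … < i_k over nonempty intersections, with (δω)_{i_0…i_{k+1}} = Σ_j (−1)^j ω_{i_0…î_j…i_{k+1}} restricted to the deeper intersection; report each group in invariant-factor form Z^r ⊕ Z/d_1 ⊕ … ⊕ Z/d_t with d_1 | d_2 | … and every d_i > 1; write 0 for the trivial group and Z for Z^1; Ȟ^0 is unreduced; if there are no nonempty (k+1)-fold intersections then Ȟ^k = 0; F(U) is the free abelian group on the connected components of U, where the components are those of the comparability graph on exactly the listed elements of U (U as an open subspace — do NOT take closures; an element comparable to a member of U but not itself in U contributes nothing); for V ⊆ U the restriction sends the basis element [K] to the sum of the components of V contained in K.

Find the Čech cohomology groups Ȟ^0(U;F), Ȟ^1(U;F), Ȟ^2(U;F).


nerve of the cover:
  U1={{t2},{t6},{t1,t2},{t1,t6},{t2,t3},{t2,t4},{t2,t5},{t2,t6},{t2,t7},{t3,t6},{t4,t6},{t5,t6},{t6,t7},{t1,t2,t6},{t1,t2,t7},{t1,t5,t6},{t2,t3,t5},{t2,t4,t6}} U2={{t1},{t4},{t5},{t7},{t1,t2},{t1,t3},{t1,t5},{t1,t6},{t1,t7},{t2,t4},{t2,t5},{t2,t7},{t3,t5},{t3,t7},{t4,t6},{t5,t6},{t5,t7},{t6,t7},{t1,t2,t6},{t1,t2,t7},{t1,t3,t5},{t1,t5,t6},{t2,t3,t5},{t2,t4,t6},{t3,t5,t7}} U3={{t4},{t7},{t1,t7},{t2,t4},{t2,t7},{t3,t7},{t4,t6},{t5,t7},{t6,t7},{t1,t2,t7},{t2,t4,t6},{t3,t5,t7}} U4={{t2},{t3},{t1,t2},{t1,t3},{t2,t3},{t2,t4},{t2,t5},{t2,t6},{t2,t7},{t3,t5},{t3,t6},{t3,t7},{t1,t2,t6},{t1,t2,t7},{t1,t3,t5},{t2,t3,t5},{t2,t4,t6},{t3,t5,t7}}
  U12={{t1,t2},{t1,t6},{t2,t4},{t2,t5},{t2,t7},{t4,t6},{t5,t6},{t6,t7},{t1,t2,t6},{t1,t2,t7},{t1,t5,t6},{t2,t3,t5},{t2,t4,t6}} U13={{t2,t4},{t2,t7},{t4,t6},{t6,t7},{t1,t2,t7},{t2,t4,t6}} U14={{t2},{t1,t2},{t2,t3},{t2,t4},{t2,t5},{t2,t6},{t2,t7},{t3,t6},{t1,t2,t6},{t1,t2,t7},{t2,t3,t5},{t2,t4,t6}} U23={{t4},{t7},{t1,t7},{t2,t4},{t2,t7},{t3,t7},{t4,t6},{t5,t7},{t6,t7},{t1,t2,t7},{t2,t4,t6},{t3,t5,t7}} U24={{t1,t2},{t1,t3},{t2,t4},{t2,t5},{t2,t7},{t3,t5},{t3,t7},{t1,t2,t6},{t1,t2,t7},{t1,t3,t5},{t2,t3,t5},{t2,t4,t6},{t3,t5,t7}} U34={{t2,t4},{t2,t7},{t3,t7},{t1,t2,t7},{t2,t4,t6},{t3,t5,t7}}
  U123={{t2,t4},{t2,t7},{t4,t6},{t6,t7},{t1,t2,t7},{t2,t4,t6}} U124={{t1,t2},{t2,t4},{t2,t5},{t2,t7},{t1,t2,t6},{t1,t2,t7},{t2,t3,t5},{t2,t4,t6}} U134={{t2,t4},{t2,t7},{t1,t2,t7},{t2,t4,t6}} U234={{t2,t4},{t2,t7},{t3,t7},{t1,t2,t7},{t2,t4,t6},{t3,t5,t7}}
  U1234={{t2,t4},{t2,t7},{t1,t2,t7},{t2,t4,t6}}
components per intersection:
  U1: {{t2},{t6},{t1,t2},{t1,t6},{t2,t3},{t2,t4},{t2,t5},{t2,t6},{t2,t7},{t3,t6},{t4,t6},{t5,t6},{t6,t7},{t1,t2,t6},{t1,t2,t7},{t1,t5,t6},{t2,t3,t5},{t2,t4,t6}}
  U2: {{t1},{t5},{t7},{t1,t2},{t1,t3},{t1,t5},{t1,t6},{t1,t7},{t2,t5},{t2,t7},{t3,t5},{t3,t7},{t5,t6},{t5,t7},{t6,t7},{t1,t2,t6},{t1,t2,t7},{t1,t3,t5},{t1,t5,t6},{t2,t3,t5},{t3,t5,t7}} {{t4},{t2,t4},{t4,t6},{t2,t4,t6}}
  U3: {{t4},{t2,t4},{t4,t6},{t2,t4,t6}} {{t7},{t1,t7},{t2,t7},{t3,t7},{t5,t7},{t6,t7},{t1,t2,t7},{t3,t5,t7}}
  U4: {{t2},{t3},{t1,t2},{t1,t3},{t2,t3},{t2,t4},{t2,t5},{t2,t6},{t2,t7},{t3,t5},{t3,t6},{t3,t7},{t1,t2,t6},{t1,t2,t7},{t1,t3,t5},{t2,t3,t5},{t2,t4,t6},{t3,t5,t7}}
  U12: {{t1,t2},{t1,t6},{t2,t7},{t5,t6},{t1,t2,t6},{t1,t2,t7},{t1,t5,t6}} {{t2,t4},{t4,t6},{t2,t4,t6}} {{t2,t5},{t2,t3,t5}} {{t6,t7}}
  U13: {{t2,t4},{t4,t6},{t2,t4,t6}} {{t2,t7},{t1,t2,t7}} {{t6,t7}}
  U14: {{t2},{t1,t2},{t2,t3},{t2,t4},{t2,t5},{t2,t6},{t2,t7},{t1,t2,t6},{t1,t2,t7},{t2,t3,t5},{t2,t4,t6}} {{t3,t6}}
  U23: {{t4},{t2,t4},{t4,t6},{t2,t4,t6}} {{t7},{t1,t7},{t2,t7},{t3,t7},{t5,t7},{t6,t7},{t1,t2,t7},{t3,t5,t7}}
  U24: {{t1,t2},{t2,t7},{t1,t2,t6},{t1,t2,t7}} {{t1,t3},{t2,t5},{t3,t5},{t3,t7},{t1,t3,t5},{t2,t3,t5},{t3,t5,t7}} {{t2,t4},{t2,t4,t6}}
  U34: {{t2,t4},{t2,t4,t6}} {{t2,t7},{t1,t2,t7}} {{t3,t7},{t3,t5,t7}}
  U123: {{t2,t4},{t4,t6},{t2,t4,t6}} {{t2,t7},{t1,t2,t7}} {{t6,t7}}
  U124: {{t1,t2},{t2,t7},{t1,t2,t6},{t1,t2,t7}} {{t2,t4},{t2,t4,t6}} {{t2,t5},{t2,t3,t5}}
  U134: {{t2,t4},{t2,t4,t6}} {{t2,t7},{t1,t2,t7}}
  U234: {{t2,t4},{t2,t4,t6}} {{t2,t7},{t1,t2,t7}} {{t3,t7},{t3,t5,t7}}
  U1234: {{t2,t4},{t2,t4,t6}} {{t2,t7},{t1,t2,t7}}
C dims 6,17,11,2; δ0: rk 5, SNF 1^5; δ1: rk 9, SNF 1^9; δ2: rk 2, SNF 1^2
Ȟ^0 = (6 − 5) − 0 = 1, so Ȟ^0 ≅ Z
Ȟ^1 = (17 − 9) − 5 = 3, so Ȟ^1 ≅ Z^3
Ȟ^2 = (11 − 2) − 9 = 0, so Ȟ^2 ≅ 0

Ȟ^0(U;F) ≅ Z,  Ȟ^1(U;F) ≅ Z^3,  Ȟ^2(U;F) ≅ 0


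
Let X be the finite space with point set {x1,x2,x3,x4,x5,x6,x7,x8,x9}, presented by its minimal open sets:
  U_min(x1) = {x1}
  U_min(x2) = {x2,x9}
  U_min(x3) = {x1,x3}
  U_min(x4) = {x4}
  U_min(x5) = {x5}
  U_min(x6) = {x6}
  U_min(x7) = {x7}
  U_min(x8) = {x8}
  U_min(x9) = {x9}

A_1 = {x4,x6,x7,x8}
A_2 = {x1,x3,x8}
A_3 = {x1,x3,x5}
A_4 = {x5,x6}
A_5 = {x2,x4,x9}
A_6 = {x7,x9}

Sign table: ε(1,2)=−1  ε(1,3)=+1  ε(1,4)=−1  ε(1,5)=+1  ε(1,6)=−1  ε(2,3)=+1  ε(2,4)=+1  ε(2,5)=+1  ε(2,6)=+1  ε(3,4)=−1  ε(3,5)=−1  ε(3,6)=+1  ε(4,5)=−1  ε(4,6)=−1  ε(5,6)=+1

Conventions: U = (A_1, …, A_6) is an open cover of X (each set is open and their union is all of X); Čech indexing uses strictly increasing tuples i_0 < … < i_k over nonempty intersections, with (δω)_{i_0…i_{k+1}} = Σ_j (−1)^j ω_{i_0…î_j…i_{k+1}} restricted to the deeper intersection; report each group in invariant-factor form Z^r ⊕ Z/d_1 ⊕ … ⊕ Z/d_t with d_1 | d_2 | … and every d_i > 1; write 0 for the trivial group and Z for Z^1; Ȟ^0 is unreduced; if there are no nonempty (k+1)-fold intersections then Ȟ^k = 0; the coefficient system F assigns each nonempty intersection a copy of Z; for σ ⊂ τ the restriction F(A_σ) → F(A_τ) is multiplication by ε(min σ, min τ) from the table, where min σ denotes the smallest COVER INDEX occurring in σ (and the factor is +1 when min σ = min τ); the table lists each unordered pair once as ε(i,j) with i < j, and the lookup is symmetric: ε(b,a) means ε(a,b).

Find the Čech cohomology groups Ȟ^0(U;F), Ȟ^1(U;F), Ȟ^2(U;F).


cover nerve:
  A12={x8} A14={x6} A15={x4} A16={x7} A23={x1,x3} A34={x5} A56={x9}
C dims 6,7; δ0: rk 6, SNF 1^5·2
Ȟ^0: (6−6)−0=0 ⇒ 0
Ȟ^1: (7−0)−6=1 plus torsion [2] ⇒ Z ⊕ Z/2
Ȟ^2: (0−0)−0=0 ⇒ 0

Ȟ^0(U;F) ≅ 0, Ȟ^1(U;F) ≅ Z ⊕ Z/2, Ȟ^2(U;F) ≅ 0


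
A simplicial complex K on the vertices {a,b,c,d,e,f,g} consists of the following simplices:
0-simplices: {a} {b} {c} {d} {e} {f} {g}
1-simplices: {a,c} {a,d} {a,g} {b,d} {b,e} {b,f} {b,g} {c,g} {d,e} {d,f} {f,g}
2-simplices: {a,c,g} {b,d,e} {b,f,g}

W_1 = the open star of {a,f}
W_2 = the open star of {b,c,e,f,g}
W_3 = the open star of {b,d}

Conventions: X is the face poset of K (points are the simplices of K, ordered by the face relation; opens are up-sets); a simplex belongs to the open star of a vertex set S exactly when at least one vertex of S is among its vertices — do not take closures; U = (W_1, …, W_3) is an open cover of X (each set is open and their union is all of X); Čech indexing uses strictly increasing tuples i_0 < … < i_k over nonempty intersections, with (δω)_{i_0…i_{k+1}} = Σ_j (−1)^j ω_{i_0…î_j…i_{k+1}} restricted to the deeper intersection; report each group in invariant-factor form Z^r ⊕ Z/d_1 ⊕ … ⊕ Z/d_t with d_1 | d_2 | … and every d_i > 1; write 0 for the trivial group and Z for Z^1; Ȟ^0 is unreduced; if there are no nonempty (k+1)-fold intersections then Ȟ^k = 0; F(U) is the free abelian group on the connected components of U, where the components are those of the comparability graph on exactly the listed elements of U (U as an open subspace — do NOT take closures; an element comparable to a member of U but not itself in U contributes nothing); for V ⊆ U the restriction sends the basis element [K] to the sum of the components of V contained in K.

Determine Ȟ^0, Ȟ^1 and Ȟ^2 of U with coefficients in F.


Ȟ^0 = Z; Ȟ^1 = Z^2; Ȟ^2 = 0

nonempty intersections:
  W1={{a},{f},{a,c},{a,d},{a,g},{b,f},{d,f},{f,g},{a,c,g},{b,f,g}} W2={{b},{c},{e},{f},{g},{a,c},{a,g},{b,d},{b,e},{b,f},{b,g},{c,g},{d,e},{d,f},{f,g},{a,c,g},{b,d,e},{b,f,g}} W3={{b},{d},{a,d},{b,d},{b,e},{b,f},{b,g},{d,e},{d,f},{b,d,e},{b,f,g}}
  W12={{f},{a,c},{a,g},{b,f},{d,f},{f,g},{a,c,g},{b,f,g}} W13={{a,d},{b,f},{d,f},{b,f,g}} W23={{b},{b,d},{b,e},{b,f},{b,g},{d,e},{d,f},{b,d,e},{b,f,g}}
  W123={{b,f},{d,f},{b,f,g}}
components per intersection:
  W1: {{a},{a,c},{a,d},{a,g},{a,c,g}} {{f},{b,f},{d,f},{f,g},{b,f,g}}
  W2: {{b},{c},{e},{f},{g},{a,c},{a,g},{b,d},{b,e},{b,f},{b,g},{c,g},{d,e},{d,f},{f,g},{a,c,g},{b,d,e},{b,f,g}}
  W3: {{b},{d},{a,d},{b,d},{b,e},{b,f},{b,g},{d,e},{d,f},{b,d,e},{b,f,g}}
  W12: {{f},{b,f},{d,f},{f,g},{b,f,g}} {{a,c},{a,g},{a,c,g}}
  W13: {{a,d}} {{b,f},{b,f,g}} {{d,f}}
  W23: {{b},{b,d},{b,e},{b,f},{b,g},{d,e},{b,d,e},{b,f,g}} {{d,f}}
  W123: {{b,f},{b,f,g}} {{d,f}}
C dims 4,7,2; δ0: rk 3, SNF 1^3; δ1: rk 2, SNF 1^2
Ȟ^0: (4−3)−0=1 ⇒ Z
Ȟ^1: (7−2)−3=2 ⇒ Z^2
Ȟ^2: (2−0)−2=0 ⇒ 0
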